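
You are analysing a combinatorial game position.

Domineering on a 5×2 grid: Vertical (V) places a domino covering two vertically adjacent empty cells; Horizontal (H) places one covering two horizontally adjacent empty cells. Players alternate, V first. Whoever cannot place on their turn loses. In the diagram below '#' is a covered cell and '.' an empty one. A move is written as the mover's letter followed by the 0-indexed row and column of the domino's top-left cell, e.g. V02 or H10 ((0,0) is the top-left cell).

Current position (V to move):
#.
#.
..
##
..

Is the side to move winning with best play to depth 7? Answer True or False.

p1 V@[#./#./../##/..]: V01[##/##/../##/..]-1* V11[#./##/.#/##/..]-1
p2 H@[##/##/../##/..]: H20[##/##/##/##/..]+1* H40[##/##/../##/##]+1
p3 V@[##/##/##/##/..] terminal -1; root [#./#./../##/..] d7

V winning at [#./#./../##/..]: False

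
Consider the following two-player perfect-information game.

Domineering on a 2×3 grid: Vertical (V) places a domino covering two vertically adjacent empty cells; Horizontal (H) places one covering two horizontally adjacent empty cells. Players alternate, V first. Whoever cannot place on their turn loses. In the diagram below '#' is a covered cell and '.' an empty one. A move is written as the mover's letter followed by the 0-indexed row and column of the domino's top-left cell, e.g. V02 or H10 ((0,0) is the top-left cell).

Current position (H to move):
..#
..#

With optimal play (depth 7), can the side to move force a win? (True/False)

H winning at [..#/..#]: True

[..#/..#] H move#1: H00:+1/###/..#*, H10:+1/..#/###
[###/..#] end (terminal -1, V#2); searched ..#/..# to 7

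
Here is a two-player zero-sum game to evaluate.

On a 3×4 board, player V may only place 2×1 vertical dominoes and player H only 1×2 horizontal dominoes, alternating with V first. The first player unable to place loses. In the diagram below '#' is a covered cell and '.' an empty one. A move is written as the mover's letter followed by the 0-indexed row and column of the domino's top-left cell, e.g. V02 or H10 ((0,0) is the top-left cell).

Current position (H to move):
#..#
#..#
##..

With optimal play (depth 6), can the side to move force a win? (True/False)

H winning at [#..#/#..#/##..]: True

ply 1, H at #..#/#..#/##.. | H01=-1→####/#..#/##..; H11=+1→#..#/####/##..*; H22=-1→#..#/#..#/####
ply 2: #..#/####/##.. is terminal -1 (V); from #..#/#..#/##.. depth 6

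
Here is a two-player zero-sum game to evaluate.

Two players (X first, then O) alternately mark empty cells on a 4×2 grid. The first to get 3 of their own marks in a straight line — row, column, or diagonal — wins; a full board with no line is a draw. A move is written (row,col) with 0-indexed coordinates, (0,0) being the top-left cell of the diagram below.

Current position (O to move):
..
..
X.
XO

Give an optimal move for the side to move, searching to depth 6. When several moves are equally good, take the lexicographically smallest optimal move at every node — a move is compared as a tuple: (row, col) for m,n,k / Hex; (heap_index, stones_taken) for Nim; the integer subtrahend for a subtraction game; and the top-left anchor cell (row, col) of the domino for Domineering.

ply 1, O at ../../X./XO | (0,0)=-1→O./../X./XO; (0,1)=-1→.O/../X./XO; (1,0)=+0→../O./X./XO*; (1,1)=-1→../.O/X./XO; (2,1)=-1→../../XO/XO
ply 2, X at ../O./X./XO | (0,0)=+0→X./O./X./XO*; (0,1)=+0→.X/O./X./XO; (1,1)=+0→../OX/X./XO; (2,1)=+0→../O./XX/XO
ply 3, O at X./O./X./XO | (0,1)=+0→XO/O./X./XO*; (1,1)=+0→X./OO/X./XO; (2,1)=+0→X./O./XO/XO
ply 4, X at XO/O./X./XO | (1,1)=+0→XO/OX/X./XO*; (2,1)=+0→XO/O./XX/XO
ply 5, O at XO/OX/X./XO | (2,1)=+0→XO/OX/XO/XO*
ply 6: XO/OX/XO/XO is terminal +0 (X); from ../../X./XO depth 6

O's best at [../../X./XO]: (1,0)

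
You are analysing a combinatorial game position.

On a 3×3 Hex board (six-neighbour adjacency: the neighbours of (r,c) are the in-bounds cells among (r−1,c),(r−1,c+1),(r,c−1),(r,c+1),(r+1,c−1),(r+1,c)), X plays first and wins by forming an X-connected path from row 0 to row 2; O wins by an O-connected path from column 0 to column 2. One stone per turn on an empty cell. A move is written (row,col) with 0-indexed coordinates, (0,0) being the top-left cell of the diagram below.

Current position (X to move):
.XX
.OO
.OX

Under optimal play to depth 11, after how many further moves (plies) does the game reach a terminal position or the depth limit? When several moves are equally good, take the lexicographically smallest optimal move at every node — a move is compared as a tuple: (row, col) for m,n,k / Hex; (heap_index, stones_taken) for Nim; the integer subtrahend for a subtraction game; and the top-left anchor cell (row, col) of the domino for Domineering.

PV length from [.XX/.OO/.OX]: 2 plies

[.XX/.OO/.OX] X move#1: (0,0):-1/XXX/.OO/.OX*, (1,0):-1/.XX/XOO/.OX, (2,0):-1/.XX/.OO/XOX
[XXX/.OO/.OX] O move#2: (1,0):+1/XXX/OOO/.OX*, (2,0):+1/XXX/.OO/OOX
[XXX/OOO/.OX] end (terminal -1, X#3); searched .XX/.OO/.OX to 11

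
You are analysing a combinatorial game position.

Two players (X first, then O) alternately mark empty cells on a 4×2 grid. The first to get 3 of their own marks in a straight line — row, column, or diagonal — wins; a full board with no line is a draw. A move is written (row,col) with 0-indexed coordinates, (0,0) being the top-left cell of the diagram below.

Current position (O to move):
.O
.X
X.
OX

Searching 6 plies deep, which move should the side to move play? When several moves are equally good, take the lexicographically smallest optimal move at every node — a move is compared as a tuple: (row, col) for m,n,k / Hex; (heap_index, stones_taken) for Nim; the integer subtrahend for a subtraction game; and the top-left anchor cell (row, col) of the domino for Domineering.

ply 1, O at .O/.X/X./OX | (0,0)=-1→OO/.X/X./OX; (1,0)=-1→.O/OX/X./OX; (2,1)=+0→.O/.X/XO/OX*
ply 2, X at .O/.X/XO/OX | (0,0)=+0→XO/.X/XO/OX*; (1,0)=+0→.O/XX/XO/OX
ply 3, O at XO/.X/XO/OX | (1,0)=+0→XO/OX/XO/OX*
ply 4: XO/OX/XO/OX is terminal +0 (X); from .O/.X/X./OX depth 6

O's best at [.O/.X/X./OX]: (2,1)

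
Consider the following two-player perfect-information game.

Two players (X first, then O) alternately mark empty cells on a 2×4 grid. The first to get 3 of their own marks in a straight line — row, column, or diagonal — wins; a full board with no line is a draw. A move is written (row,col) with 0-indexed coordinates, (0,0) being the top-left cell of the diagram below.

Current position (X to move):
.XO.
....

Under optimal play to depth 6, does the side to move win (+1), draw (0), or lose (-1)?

ply 1, X at .XO./.... | (0,0)=+0→XXO./....*; (0,3)=+0→.XOX/....; (1,0)=+0→.XO./X...; (1,1)=+0→.XO./.X..; (1,2)=+0→.XO./..X.; (1,3)=+0→.XO./...X
ply 2, O at XXO./.... | (0,3)=+0→XXOO/....*; (1,0)=+0→XXO./O...; (1,1)=+0→XXO./.O..; (1,2)=+0→XXO./..O.; (1,3)=+0→XXO./...O
ply 3, X at XXOO/.... | (1,0)=+0→XXOO/X...*; (1,1)=+0→XXOO/.X..; (1,2)=+0→XXOO/..X.; (1,3)=+0→XXOO/...X
ply 4, O at XXOO/X... | (1,1)=+0→XXOO/XO..*; (1,2)=+0→XXOO/X.O.; (1,3)=+0→XXOO/X..O
ply 5, X at XXOO/XO.. | (1,2)=+0→XXOO/XOX.*; (1,3)=+0→XXOO/XO.X
ply 6, O at XXOO/XOX. | (1,3)=+0→XXOO/XOXO*
ply 7: XXOO/XOXO is terminal +0 (X); from .XO./.... depth 6

value(.XO./...., X) = 0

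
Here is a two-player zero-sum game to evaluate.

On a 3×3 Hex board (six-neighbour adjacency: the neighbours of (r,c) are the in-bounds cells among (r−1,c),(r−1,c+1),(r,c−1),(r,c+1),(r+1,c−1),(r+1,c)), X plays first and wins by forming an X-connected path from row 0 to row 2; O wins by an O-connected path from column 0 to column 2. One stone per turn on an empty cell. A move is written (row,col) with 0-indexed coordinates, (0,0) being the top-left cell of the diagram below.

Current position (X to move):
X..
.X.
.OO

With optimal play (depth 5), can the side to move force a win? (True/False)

p1 X@[X../.X./.OO]: (0,1)[XX./.X./.OO]-1 (0,2)[X.X/.X./.OO]-1 (1,0)[X../XX./.OO]-1 (1,2)[X../.XX/.OO]-1 (2,0)[X../.X./XOO]+1*
p2 O@[X../.X./XOO]: (0,1)[XO./.X./XOO]-1* (0,2)[X.O/.X./XOO]-1 (1,0)[X../OX./XOO]-1 (1,2)[X../.XO/XOO]-1
p3 X@[XO./.X./XOO]: (0,2)[XOX/.X./XOO]+1* (1,0)[XO./XX./XOO]+1 (1,2)[XO./.XX/XOO]+1
p4 O@[XOX/.X./XOO] terminal -1; root [X../.X./.OO] d5

X winning at [X../.X./.OO]: True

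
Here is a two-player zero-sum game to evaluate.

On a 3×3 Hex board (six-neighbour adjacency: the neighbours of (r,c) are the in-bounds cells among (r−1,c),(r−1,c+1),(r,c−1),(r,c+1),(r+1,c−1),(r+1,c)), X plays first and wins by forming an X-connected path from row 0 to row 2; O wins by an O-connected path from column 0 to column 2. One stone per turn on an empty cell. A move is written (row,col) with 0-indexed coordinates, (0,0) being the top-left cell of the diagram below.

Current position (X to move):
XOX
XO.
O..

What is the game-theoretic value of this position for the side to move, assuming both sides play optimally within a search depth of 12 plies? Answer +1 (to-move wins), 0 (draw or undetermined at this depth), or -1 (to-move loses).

[XOX/XO./O..] X move#1: (1,2):+1/XOX/XOX/O..*, (2,1):-1/XOX/XO./OX., (2,2):-1/XOX/XO./O.X
[XOX/XOX/O..] O move#2: (2,1):-1/XOX/XOX/OO.*, (2,2):-1/XOX/XOX/O.O
[XOX/XOX/OO.] X move#3: (2,2):+1/XOX/XOX/OOX*
[XOX/XOX/OOX] end (terminal -1, O#4); searched XOX/XO./O.. to 12

value(XOX/XO./O.., X) = +1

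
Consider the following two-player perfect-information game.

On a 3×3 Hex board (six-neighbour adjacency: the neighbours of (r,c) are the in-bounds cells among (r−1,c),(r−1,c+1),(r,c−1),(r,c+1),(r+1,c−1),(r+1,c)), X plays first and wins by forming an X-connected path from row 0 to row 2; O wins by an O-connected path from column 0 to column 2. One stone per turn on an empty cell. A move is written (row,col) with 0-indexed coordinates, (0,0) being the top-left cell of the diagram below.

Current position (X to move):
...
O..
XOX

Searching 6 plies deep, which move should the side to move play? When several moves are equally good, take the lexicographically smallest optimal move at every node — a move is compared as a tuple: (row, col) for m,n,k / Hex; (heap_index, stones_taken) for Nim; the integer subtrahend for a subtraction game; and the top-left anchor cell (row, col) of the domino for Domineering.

X's best at [.../O../XOX]: (0,2)

p1 X@[.../O../XOX]: (0,0)[X../O../XOX]-1 (0,1)[.X./O../XOX]-1 (0,2)[..X/O../XOX]+1* (1,1)[.../OX./XOX]+1 (1,2)[.../O.X/XOX]-1
p2 O@[..X/O../XOX]: (0,0)[O.X/O../XOX]-1* (0,1)[.OX/O../XOX]-1 (1,1)[..X/OO./XOX]-1 (1,2)[..X/O.O/XOX]-1
p3 X@[O.X/O../XOX]: (0,1)[OXX/O../XOX]+1* (1,1)[O.X/OX./XOX]+1 (1,2)[O.X/O.X/XOX]+1
p4 O@[OXX/O../XOX]: (1,1)[OXX/OO./XOX]-1* (1,2)[OXX/O.O/XOX]-1
p5 X@[OXX/OO./XOX]: (1,2)[OXX/OOX/XOX]+1*
p6 O@[OXX/OOX/XOX] terminal -1; root [.../O../XOX] d6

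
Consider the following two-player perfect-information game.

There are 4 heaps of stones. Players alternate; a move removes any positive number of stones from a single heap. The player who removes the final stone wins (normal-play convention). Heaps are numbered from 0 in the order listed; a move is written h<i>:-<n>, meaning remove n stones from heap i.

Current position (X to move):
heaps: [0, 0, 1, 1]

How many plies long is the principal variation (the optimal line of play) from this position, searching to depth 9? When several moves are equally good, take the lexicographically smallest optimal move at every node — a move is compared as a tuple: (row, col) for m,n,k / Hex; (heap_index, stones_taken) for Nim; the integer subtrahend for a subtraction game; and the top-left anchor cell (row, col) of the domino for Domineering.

PV length from [(0,0,1,1)]: 2 plies

p1 X@[(0,0,1,1)]: h2:-1[(0,0,0,1)]-1* h3:-1[(0,0,1,0)]-1
p2 O@[(0,0,0,1)]: h3:-1[(0,0,0,0)]+1*
p3 X@[(0,0,0,0)] terminal -1; root [(0,0,1,1)] d9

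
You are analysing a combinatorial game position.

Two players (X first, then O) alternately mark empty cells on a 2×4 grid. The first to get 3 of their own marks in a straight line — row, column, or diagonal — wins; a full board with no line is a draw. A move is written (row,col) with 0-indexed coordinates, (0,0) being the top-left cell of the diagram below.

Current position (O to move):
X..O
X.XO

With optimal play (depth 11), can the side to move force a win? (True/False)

O winning at [X..O/X.XO]: False

p1 O@[X..O/X.XO]: (0,1)[XO.O/X.XO]-1 (0,2)[X.OO/X.XO]-1 (1,1)[X..O/XOXO]+0*
p2 X@[X..O/XOXO]: (0,1)[XX.O/XOXO]+0* (0,2)[X.XO/XOXO]+0
p3 O@[XX.O/XOXO]: (0,2)[XXOO/XOXO]+0*
p4 X@[XXOO/XOXO] terminal +0; root [X..O/X.XO] d11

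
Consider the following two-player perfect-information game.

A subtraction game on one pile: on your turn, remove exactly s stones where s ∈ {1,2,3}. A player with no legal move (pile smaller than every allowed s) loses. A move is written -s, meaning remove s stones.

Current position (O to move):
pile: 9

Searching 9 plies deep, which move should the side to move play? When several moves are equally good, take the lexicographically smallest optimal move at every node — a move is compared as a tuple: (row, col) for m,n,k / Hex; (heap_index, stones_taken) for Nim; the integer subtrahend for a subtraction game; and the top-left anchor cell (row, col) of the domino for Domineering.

O's best at [9]: -1

p1 O@[9]: -1[8]+1* -2[7]-1 -3[6]-1
p2 X@[8]: -1[7]-1* -2[6]-1 -3[5]-1
p3 O@[7]: -1[6]-1 -2[5]-1 -3[4]+1*
p4 X@[4]: -1[3]-1* -2[2]-1 -3[1]-1
p5 O@[3]: -1[2]-1 -2[1]-1 -3[0]+1*
p6 X@[0] terminal -1; root [9] d9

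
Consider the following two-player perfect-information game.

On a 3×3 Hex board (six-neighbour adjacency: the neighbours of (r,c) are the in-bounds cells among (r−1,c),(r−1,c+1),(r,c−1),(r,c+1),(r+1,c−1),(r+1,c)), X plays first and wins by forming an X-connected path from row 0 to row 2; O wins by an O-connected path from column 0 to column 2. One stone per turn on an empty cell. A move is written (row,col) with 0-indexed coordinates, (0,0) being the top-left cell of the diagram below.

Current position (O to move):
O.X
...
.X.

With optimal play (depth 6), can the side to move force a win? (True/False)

[O.X/.../.X.] O move#1: (0,1):-1/OOX/.../.X.*, (1,0):-1/O.X/O../.X., (1,1):-1/O.X/.O./.X., (1,2):-1/O.X/..O/.X., (2,0):-1/O.X/.../OX., (2,2):-1/O.X/.../.XO
[OOX/.../.X.] X move#2: (1,0):+1/OOX/X../.X.*, (1,1):+1/OOX/.X./.X., (1,2):+1/OOX/..X/.X., (2,0):+1/OOX/.../XX., (2,2):+1/OOX/.../.XX
[OOX/X../.X.] O move#3: (1,1):-1/OOX/XO./.X.*, (1,2):-1/OOX/X.O/.X., (2,0):-1/OOX/X../OX., (2,2):-1/OOX/X../.XO
[OOX/XO./.X.] X move#4: (1,2):+1/OOX/XOX/.X.*, (2,0):-1/OOX/XO./XX., (2,2):-1/OOX/XO./.XX
[OOX/XOX/.X.] end (terminal -1, O#5); searched O.X/.../.X. to 6

O winning at [O.X/.../.X.]: False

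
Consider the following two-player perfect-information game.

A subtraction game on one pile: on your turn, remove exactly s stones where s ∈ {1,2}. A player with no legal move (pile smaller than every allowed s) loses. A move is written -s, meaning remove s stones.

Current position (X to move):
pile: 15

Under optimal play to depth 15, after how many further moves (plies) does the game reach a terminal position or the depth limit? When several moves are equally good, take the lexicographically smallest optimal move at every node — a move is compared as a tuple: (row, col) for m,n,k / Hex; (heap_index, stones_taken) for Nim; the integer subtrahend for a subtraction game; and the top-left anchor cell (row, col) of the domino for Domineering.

PV length from [15]: 10 plies

[15] X move#1: -1:-1/14*, -2:-1/13
[14] O move#2: -1:-1/13, -2:+1/12*
[12] X move#3: -1:-1/11*, -2:-1/10
[11] O move#4: -1:-1/10, -2:+1/9*
[9] X move#5: -1:-1/8*, -2:-1/7
[8] O move#6: -1:-1/7, -2:+1/6*
[6] X move#7: -1:-1/5*, -2:-1/4
[5] O move#8: -1:-1/4, -2:+1/3*
[3] X move#9: -1:-1/2*, -2:-1/1
[2] O move#10: -1:-1/1, -2:+1/0*
[0] end (terminal -1, X#11); searched 15 to 15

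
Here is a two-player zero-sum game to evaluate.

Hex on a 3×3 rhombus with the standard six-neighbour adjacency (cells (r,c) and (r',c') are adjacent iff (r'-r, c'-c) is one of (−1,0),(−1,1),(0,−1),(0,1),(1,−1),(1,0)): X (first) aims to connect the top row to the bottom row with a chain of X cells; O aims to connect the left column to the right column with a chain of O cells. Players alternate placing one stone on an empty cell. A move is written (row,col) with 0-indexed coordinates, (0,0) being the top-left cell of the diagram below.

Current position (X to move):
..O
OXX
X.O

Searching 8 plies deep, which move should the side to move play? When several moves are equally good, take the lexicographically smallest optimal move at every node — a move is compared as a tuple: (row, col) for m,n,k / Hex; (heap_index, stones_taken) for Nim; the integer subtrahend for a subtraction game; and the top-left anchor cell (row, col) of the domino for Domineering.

X's best at [..O/OXX/X.O]: (0,1)

p1 X@[..O/OXX/X.O]: (0,0)[X.O/OXX/X.O]-1 (0,1)[.XO/OXX/X.O]+1* (2,1)[..O/OXX/XXO]-1
p2 O@[.XO/OXX/X.O] terminal -1; root [..O/OXX/X.O] d8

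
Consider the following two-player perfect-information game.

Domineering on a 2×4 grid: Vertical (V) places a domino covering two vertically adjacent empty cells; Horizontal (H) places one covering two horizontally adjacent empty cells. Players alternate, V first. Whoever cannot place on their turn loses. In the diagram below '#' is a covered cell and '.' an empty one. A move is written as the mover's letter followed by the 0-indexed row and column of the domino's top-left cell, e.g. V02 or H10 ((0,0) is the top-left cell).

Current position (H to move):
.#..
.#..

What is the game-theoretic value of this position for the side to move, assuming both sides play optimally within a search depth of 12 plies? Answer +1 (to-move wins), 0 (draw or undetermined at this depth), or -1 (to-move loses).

value(.#../.#.., H) = +1

ply 1, H at .#../.#.. | H02=+1→.###/.#..*; H12=+1→.#../.###
ply 2, V at .###/.#.. | V00=-1→####/##..*
ply 3, H at ####/##.. | H12=+1→####/####*
ply 4: ####/#### is terminal -1 (V); from .#../.#.. depth 12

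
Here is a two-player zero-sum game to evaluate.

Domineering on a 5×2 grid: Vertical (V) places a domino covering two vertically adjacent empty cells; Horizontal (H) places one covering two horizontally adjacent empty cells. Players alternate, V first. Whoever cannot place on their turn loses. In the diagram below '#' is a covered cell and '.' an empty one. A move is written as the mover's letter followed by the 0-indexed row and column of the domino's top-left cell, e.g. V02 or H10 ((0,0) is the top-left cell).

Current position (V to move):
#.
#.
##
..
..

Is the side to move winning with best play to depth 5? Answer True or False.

p1 V@[#./#./##/../..]: V01[##/##/##/../..]-1 V30[#./#./##/#./#.]+1* V31[#./#./##/.#/.#]+1
p2 H@[#./#./##/#./#.] terminal -1; root [#./#./##/../..] d5

V winning at [#./#./##/../..]: True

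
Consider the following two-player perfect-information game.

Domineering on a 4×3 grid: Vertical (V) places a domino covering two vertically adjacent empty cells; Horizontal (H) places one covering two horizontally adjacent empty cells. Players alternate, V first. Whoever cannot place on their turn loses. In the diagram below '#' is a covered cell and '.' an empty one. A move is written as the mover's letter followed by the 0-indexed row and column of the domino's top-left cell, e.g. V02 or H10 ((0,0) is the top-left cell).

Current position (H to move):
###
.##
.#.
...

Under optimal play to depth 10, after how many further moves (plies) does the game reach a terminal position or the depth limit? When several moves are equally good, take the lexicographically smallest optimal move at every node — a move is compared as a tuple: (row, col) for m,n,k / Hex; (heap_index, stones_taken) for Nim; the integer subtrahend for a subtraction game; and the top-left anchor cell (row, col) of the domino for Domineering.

ply 1, H at ###/.##/.#./... | H30=-1→###/.##/.#./##.*; H31=-1→###/.##/.#./.##
ply 2, V at ###/.##/.#./##. | V10=+1→###/###/##./##.*; V22=+1→###/.##/.##/###
ply 3: ###/###/##./##. is terminal -1 (H); from ###/.##/.#./... depth 10

PV length from [###/.##/.#./...]: 2 plies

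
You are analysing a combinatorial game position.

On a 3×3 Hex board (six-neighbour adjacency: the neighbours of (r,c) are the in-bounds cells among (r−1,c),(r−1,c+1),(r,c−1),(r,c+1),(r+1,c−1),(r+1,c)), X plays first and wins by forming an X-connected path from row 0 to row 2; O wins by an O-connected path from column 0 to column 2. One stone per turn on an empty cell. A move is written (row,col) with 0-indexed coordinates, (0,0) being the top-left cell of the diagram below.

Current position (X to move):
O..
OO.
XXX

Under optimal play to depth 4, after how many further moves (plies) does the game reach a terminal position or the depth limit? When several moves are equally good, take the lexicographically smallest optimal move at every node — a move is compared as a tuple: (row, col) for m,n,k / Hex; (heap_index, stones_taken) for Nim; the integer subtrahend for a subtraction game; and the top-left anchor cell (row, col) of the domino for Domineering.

PV length from [O../OO./XXX]: 2 plies

p1 X@[O../OO./XXX]: (0,1)[OX./OO./XXX]-1* (0,2)[O.X/OO./XXX]-1 (1,2)[O../OOX/XXX]-1
p2 O@[OX./OO./XXX]: (0,2)[OXO/OO./XXX]+1* (1,2)[OX./OOO/XXX]+1
p3 X@[OXO/OO./XXX] terminal -1; root [O../OO./XXX] d4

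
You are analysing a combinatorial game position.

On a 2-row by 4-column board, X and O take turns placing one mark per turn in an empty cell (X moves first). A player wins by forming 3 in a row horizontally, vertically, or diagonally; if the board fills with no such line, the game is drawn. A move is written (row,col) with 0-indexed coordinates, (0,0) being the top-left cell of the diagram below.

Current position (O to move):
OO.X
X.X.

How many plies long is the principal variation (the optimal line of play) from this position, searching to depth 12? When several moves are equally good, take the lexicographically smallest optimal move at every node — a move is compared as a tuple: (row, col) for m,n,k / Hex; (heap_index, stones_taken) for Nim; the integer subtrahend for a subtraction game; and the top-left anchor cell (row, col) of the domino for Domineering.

PV length from [OO.X/X.X.]: 1 ply

ply 1, O at OO.X/X.X. | (0,2)=+1→OOOX/X.X.*; (1,1)=+0→OO.X/XOX.; (1,3)=-1→OO.X/X.XO
ply 2: OOOX/X.X. is terminal -1 (X); from OO.X/X.X. depth 12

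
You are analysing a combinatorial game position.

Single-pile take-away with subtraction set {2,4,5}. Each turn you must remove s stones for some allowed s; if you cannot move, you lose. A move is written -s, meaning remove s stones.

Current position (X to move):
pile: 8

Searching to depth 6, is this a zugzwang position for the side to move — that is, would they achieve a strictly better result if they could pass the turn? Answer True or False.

ply 1, X at 8 | -2=-1→6*; -4=-1→4; -5=-1→3
ply 2, O at 6 | -2=-1→4; -4=-1→2; -5=+1→1*
ply 3: 1 is terminal -1 (X); from 8 depth 6
suppose X passes — search the same position with O to move:
pass> ply 1, O at 8 | -2=-1→6*; -4=-1→4; -5=-1→3
pass> ply 2, X at 6 | -2=-1→4; -4=-1→2; -5=+1→1*
pass> ply 3: 1 is terminal -1 (O); from 8 depth 6
for X: play -1, pass +1

zugzwang(8, X) = True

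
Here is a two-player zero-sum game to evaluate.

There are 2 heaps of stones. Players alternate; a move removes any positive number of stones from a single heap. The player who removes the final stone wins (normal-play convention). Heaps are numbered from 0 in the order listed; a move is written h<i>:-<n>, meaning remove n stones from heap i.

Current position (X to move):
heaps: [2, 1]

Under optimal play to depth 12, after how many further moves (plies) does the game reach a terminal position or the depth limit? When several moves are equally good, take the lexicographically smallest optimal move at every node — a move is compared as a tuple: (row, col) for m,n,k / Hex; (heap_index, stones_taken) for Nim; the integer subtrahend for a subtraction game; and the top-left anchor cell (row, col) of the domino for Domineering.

ply 1, X at (2,1) | h0:-1=+1→(1,1)*; h0:-2=-1→(0,1); h1:-1=-1→(2,0)
ply 2, O at (1,1) | h0:-1=-1→(0,1)*; h1:-1=-1→(1,0)
ply 3, X at (0,1) | h1:-1=+1→(0,0)*
ply 4: (0,0) is terminal -1 (O); from (2,1) depth 12

PV length from [(2,1)]: 3 plies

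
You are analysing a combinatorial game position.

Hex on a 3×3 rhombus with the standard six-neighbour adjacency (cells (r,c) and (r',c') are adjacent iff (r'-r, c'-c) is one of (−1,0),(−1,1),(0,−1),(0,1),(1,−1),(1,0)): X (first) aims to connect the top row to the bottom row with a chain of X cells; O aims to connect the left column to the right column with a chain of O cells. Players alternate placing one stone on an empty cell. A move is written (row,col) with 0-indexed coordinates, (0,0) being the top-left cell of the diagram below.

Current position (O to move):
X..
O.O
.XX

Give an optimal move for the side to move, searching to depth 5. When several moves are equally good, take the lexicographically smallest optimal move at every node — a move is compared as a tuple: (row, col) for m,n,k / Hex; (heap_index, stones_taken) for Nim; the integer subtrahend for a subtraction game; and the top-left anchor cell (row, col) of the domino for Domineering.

p1 O@[X../O.O/.XX]: (0,1)[XO./O.O/.XX]+1* (0,2)[X.O/O.O/.XX]+1 (1,1)[X../OOO/.XX]+1 (2,0)[X../O.O/OXX]-1
p2 X@[XO./O.O/.XX]: (0,2)[XOX/O.O/.XX]-1* (1,1)[XO./OXO/.XX]-1 (2,0)[XO./O.O/XXX]-1
p3 O@[XOX/O.O/.XX]: (1,1)[XOX/OOO/.XX]+1* (2,0)[XOX/O.O/OXX]-1
p4 X@[XOX/OOO/.XX] terminal -1; root [X../O.O/.XX] d5

O's best at [X../O.O/.XX]: (0,1)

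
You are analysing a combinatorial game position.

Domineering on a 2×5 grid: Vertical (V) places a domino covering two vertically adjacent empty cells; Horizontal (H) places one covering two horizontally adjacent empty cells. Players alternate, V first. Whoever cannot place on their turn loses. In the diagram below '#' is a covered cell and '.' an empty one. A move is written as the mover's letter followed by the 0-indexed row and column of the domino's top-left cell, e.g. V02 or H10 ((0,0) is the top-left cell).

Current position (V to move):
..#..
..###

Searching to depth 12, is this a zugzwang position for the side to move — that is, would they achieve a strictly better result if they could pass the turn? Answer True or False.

p1 V@[..#../..###]: V00[#.#../#.###]+1* V01[.##../.####]+1
p2 H@[#.#../#.###]: H03[#.###/#.###]-1*
p3 V@[#.###/#.###]: V01[#####/#####]+1*
p4 H@[#####/#####] terminal -1; root [..#../..###] d12
pass branch (H moves first from the same position):
  | p1 H@[..#../..###]: H00[###../..###]+1* H03[..###/..###]-1 H10[..#../#####]+1
  | p2 V@[###../..###] terminal -1; root [..#../..###] d12
V moving scores +1; V passing scores -1

zugzwang(..#../..###, V) = False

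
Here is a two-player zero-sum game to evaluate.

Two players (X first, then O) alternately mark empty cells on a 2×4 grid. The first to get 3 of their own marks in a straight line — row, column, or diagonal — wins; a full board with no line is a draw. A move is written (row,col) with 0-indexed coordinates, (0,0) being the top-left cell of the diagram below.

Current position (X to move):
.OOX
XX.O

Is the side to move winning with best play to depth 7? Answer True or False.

X winning at [.OOX/XX.O]: True

p1 X@[.OOX/XX.O]: (0,0)[XOOX/XX.O]+0 (1,2)[.OOX/XXXO]+1*
p2 O@[.OOX/XXXO] terminal -1; root [.OOX/XX.O] d7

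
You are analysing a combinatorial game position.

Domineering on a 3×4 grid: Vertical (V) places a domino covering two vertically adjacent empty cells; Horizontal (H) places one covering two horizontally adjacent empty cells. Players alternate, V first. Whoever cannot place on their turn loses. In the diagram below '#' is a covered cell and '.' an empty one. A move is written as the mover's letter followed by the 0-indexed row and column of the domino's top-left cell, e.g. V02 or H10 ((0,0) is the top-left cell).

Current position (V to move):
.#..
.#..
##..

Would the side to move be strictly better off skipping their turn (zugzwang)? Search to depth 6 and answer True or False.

zugzwang(.#../.#../##.., V) = False

ply 1, V at .#../.#../##.. | V00=-1→##../##../##..; V02=+1→.##./.##./##..*; V03=+1→.#.#/.#.#/##..; V12=+1→.#../.##./###.; V13=+1→.#../.#.#/##.#
ply 2, H at .##./.##./##.. | H22=-1→.##./.##./####*
ply 3, V at .##./.##./#### | V00=+1→###./###./####*; V03=+1→.###/.###/####
ply 4: ###./###./#### is terminal -1 (H); from .#../.#../##.. depth 6
pass branch (H moves first from the same position):
  | ply 1, H at .#../.#../##.. | H02=-1→.###/.#../##..; H12=+1→.#../.###/##..*; H22=-1→.#../.#../####
  | ply 2, V at .#../.###/##.. | V00=-1→##../####/##..*
  | ply 3, H at ##../####/##.. | H02=+1→####/####/##..*; H22=+1→##../####/####
  | ply 4: ####/####/##.. is terminal -1 (V); from .#../.#../##.. depth 6
V moving scores +1; V passing scores -1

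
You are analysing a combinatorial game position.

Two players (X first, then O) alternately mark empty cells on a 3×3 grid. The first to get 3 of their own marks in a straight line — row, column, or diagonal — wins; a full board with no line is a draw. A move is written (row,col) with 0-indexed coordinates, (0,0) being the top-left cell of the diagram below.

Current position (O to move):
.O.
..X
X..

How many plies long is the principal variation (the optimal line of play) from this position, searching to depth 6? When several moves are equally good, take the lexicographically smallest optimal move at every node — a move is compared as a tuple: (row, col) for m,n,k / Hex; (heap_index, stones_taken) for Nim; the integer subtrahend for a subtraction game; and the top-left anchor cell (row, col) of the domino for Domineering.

PV length from [.O./..X/X..]: 6 plies

p1 O@[.O./..X/X..]: (0,0)[OO./..X/X..]-1 (0,2)[.OO/..X/X..]-1 (1,0)[.O./O.X/X..]-1 (1,1)[.O./.OX/X..]+0* (2,1)[.O./..X/XO.]-1 (2,2)[.O./..X/X.O]-1
p2 X@[.O./.OX/X..]: (0,0)[XO./.OX/X..]-1 (0,2)[.OX/.OX/X..]-1 (1,0)[.O./XOX/X..]-1 (2,1)[.O./.OX/XX.]+0* (2,2)[.O./.OX/X.X]-1
p3 O@[.O./.OX/XX.]: (0,0)[OO./.OX/XX.]-1 (0,2)[.OO/.OX/XX.]-1 (1,0)[.O./OOX/XX.]-1 (2,2)[.O./.OX/XXO]+0*
p4 X@[.O./.OX/XXO]: (0,0)[XO./.OX/XXO]+0* (0,2)[.OX/.OX/XXO]-1 (1,0)[.O./XOX/XXO]-1
p5 O@[XO./.OX/XXO]: (0,2)[XOO/.OX/XXO]-1 (1,0)[XO./OOX/XXO]+0*
p6 X@[XO./OOX/XXO]: (0,2)[XOX/OOX/XXO]+0*
p7 O@[XOX/OOX/XXO] terminal +0; root [.O./..X/X..] d6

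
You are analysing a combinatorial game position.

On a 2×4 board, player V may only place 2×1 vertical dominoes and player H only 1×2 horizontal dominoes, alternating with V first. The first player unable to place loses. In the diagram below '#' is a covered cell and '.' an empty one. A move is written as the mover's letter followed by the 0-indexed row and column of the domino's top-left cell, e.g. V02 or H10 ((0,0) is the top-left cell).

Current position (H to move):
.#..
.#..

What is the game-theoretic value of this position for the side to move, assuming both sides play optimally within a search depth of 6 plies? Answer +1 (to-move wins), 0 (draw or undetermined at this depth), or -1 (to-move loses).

value(.#../.#.., H) = +1

p1 H@[.#../.#..]: H02[.###/.#..]+1* H12[.#../.###]+1
p2 V@[.###/.#..]: V00[####/##..]-1*
p3 H@[####/##..]: H12[####/####]+1*
p4 V@[####/####] terminal -1; root [.#../.#..] d6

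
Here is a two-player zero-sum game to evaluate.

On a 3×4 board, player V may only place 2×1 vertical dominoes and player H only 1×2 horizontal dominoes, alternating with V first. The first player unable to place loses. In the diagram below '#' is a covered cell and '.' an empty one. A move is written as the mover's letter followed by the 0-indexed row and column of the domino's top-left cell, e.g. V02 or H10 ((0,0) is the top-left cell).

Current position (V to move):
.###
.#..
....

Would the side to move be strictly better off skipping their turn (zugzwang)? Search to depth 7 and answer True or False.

p1 V@[.###/.#../....]: V00[####/##../....]-1 V10[.###/##../#...]-1 V12[.###/.##./..#.]+1* V13[.###/.#.#/...#]+1
p2 H@[.###/.##./..#.]: H20[.###/.##./###.]-1*
p3 V@[.###/.##./###.]: V00[####/###./###.]+1* V13[.###/.###/####]+1
p4 H@[####/###./###.] terminal -1; root [.###/.#../....] d7
if V skipped the turn, H would face:
~ p1 H@[.###/.#../....]: H12[.###/.###/....]+1* H20[.###/.#../##..]-1 H21[.###/.#../.##.]-1 H22[.###/.#../..##]+1
~ p2 V@[.###/.###/....]: V00[####/####/....]-1* V10[.###/####/#...]-1
~ p3 H@[####/####/....]: H20[####/####/##..]+1* H21[####/####/.##.]+1 H22[####/####/..##]+1
~ p4 V@[####/####/##..] terminal -1; root [.###/.#../....] d7
compare (V): move=+1 vs pass=-1

zugzwang(.###/.#../...., V) = False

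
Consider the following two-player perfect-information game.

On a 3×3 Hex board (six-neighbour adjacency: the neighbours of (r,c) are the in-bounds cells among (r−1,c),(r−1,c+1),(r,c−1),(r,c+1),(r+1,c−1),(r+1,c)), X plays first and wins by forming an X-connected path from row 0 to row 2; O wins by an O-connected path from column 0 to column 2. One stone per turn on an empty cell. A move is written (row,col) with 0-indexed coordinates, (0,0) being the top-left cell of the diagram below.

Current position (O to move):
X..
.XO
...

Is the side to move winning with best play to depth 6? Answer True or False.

ply 1, O at X../.XO/... | (0,1)=-1→XO./.XO/...*; (0,2)=-1→X.O/.XO/...; (1,0)=-1→X../OXO/...; (2,0)=-1→X../.XO/O..; (2,1)=-1→X../.XO/.O.; (2,2)=-1→X../.XO/..O
ply 2, X at XO./.XO/... | (0,2)=+1→XOX/.XO/...*; (1,0)=+1→XO./XXO/...; (2,0)=+1→XO./.XO/X..; (2,1)=+1→XO./.XO/.X.; (2,2)=+1→XO./.XO/..X
ply 3, O at XOX/.XO/... | (1,0)=-1→XOX/OXO/...*; (2,0)=-1→XOX/.XO/O..; (2,1)=-1→XOX/.XO/.O.; (2,2)=-1→XOX/.XO/..O
ply 4, X at XOX/OXO/... | (2,0)=+1→XOX/OXO/X..*; (2,1)=+1→XOX/OXO/.X.; (2,2)=+1→XOX/OXO/..X
ply 5: XOX/OXO/X.. is terminal -1 (O); from X../.XO/... depth 6

O winning at [X../.XO/...]: False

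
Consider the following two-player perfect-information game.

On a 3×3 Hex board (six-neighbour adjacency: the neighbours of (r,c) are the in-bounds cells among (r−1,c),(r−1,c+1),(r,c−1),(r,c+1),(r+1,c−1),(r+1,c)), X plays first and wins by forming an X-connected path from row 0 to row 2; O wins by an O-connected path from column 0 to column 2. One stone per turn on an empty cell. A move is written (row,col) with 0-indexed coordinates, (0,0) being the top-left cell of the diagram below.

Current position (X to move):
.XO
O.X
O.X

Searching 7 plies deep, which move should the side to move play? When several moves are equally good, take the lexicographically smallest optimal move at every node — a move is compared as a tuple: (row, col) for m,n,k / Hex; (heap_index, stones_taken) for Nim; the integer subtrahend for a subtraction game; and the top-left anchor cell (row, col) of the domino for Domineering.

X's best at [.XO/O.X/O.X]: (1,1)

ply 1, X at .XO/O.X/O.X | (0,0)=-1→XXO/O.X/O.X; (1,1)=+1→.XO/OXX/O.X*; (2,1)=-1→.XO/O.X/OXX
ply 2: .XO/OXX/O.X is terminal -1 (O); from .XO/O.X/O.X depth 7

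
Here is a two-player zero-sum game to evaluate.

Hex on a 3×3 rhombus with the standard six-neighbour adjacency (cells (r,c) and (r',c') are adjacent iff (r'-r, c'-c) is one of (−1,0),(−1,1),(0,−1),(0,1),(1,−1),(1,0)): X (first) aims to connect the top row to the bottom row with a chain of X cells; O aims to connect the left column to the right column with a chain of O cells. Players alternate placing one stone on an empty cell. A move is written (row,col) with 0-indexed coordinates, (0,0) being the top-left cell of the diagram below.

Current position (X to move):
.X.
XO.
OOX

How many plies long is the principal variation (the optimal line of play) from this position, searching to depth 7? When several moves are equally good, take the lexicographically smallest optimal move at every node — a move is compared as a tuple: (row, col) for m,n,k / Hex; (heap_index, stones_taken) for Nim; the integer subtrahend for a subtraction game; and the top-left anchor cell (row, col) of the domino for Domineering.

PV length from [.X./XO./OOX]: 2 plies

ply 1, X at .X./XO./OOX | (0,0)=-1→XX./XO./OOX*; (0,2)=-1→.XX/XO./OOX; (1,2)=-1→.X./XOX/OOX
ply 2, O at XX./XO./OOX | (0,2)=+1→XXO/XO./OOX*; (1,2)=+1→XX./XOO/OOX
ply 3: XXO/XO./OOX is terminal -1 (X); from .X./XO./OOX depth 7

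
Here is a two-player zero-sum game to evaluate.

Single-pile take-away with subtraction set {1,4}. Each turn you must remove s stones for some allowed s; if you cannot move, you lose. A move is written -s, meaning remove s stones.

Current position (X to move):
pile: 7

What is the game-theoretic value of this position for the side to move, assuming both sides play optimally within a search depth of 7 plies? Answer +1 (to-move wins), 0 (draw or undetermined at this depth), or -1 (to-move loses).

value(7, X) = -1

[7] X move#1: -1:-1/6*, -4:-1/3
[6] O move#2: -1:+1/5*, -4:+1/2
[5] X move#3: -1:-1/4*, -4:-1/1
[4] O move#4: -1:-1/3, -4:+1/0*
[0] end (terminal -1, X#5); searched 7 to 7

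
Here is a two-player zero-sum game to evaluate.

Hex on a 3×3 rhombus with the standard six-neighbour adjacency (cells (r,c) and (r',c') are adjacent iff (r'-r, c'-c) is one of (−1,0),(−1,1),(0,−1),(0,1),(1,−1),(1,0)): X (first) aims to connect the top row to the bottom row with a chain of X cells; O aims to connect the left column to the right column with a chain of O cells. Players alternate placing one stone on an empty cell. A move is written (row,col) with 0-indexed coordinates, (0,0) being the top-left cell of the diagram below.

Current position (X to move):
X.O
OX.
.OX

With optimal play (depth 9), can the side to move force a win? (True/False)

X winning at [X.O/OX./.OX]: True

[X.O/OX./.OX] X move#1: (0,1):+1/XXO/OX./.OX*, (1,2):-1/X.O/OXX/.OX, (2,0):-1/X.O/OX./XOX
[XXO/OX./.OX] O move#2: (1,2):-1/XXO/OXO/.OX*, (2,0):-1/XXO/OX./OOX
[XXO/OXO/.OX] X move#3: (2,0):+1/XXO/OXO/XOX*
[XXO/OXO/XOX] end (terminal -1, O#4); searched X.O/OX./.OX to 9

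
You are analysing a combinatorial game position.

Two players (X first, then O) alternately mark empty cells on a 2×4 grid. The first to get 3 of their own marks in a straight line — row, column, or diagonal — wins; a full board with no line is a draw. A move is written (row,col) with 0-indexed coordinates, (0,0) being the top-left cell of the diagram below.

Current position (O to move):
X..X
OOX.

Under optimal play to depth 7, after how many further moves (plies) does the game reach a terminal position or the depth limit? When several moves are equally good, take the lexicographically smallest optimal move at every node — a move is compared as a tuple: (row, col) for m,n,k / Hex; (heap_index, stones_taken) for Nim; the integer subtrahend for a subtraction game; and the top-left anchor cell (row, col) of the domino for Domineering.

ply 1, O at X..X/OOX. | (0,1)=+0→XO.X/OOX.*; (0,2)=+0→X.OX/OOX.; (1,3)=+0→X..X/OOXO
ply 2, X at XO.X/OOX. | (0,2)=+0→XOXX/OOX.*; (1,3)=+0→XO.X/OOXX
ply 3, O at XOXX/OOX. | (1,3)=+0→XOXX/OOXO*
ply 4: XOXX/OOXO is terminal +0 (X); from X..X/OOX. depth 7

PV length from [X..X/OOX.]: 3 plies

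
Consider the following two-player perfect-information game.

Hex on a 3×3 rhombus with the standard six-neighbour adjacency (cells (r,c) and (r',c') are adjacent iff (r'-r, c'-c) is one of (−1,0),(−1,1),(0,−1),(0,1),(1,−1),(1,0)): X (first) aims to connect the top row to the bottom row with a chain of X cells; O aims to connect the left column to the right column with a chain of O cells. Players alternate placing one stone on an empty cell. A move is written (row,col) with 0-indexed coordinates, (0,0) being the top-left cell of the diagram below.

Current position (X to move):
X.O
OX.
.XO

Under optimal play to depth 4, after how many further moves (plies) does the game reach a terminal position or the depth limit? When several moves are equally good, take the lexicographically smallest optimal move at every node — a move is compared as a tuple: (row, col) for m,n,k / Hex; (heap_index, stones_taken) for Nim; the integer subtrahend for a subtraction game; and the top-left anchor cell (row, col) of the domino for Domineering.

[X.O/OX./.XO] X move#1: (0,1):+1/XXO/OX./.XO*, (1,2):-1/X.O/OXX/.XO, (2,0):-1/X.O/OX./XXO
[XXO/OX./.XO] end (terminal -1, O#2); searched X.O/OX./.XO to 4

PV length from [X.O/OX./.XO]: 1 ply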